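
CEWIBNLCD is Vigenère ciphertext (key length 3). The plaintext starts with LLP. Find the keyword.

Subtract each crib letter from the matching ciphertext letter (mod 26):
C(2)−L(11)=-9≡17 → R
E(4)−L(11)=-7≡19 → T
W(22)−P(15)=7 → H

RTH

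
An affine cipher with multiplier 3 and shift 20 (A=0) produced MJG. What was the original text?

GFE

The inverse of 3 mod 26 is 9, since 3·9=27≡1. Apply D(y)=9·(y−20) mod 26:
M(12): 9·(12−20)=-72≡6 → G
J(9): 9·(9−20)=-99≡5 → F
G(6): 9·(6−20)=-126≡4 → E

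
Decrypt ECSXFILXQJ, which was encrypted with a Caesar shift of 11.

TRHMUXAMFY

E(4): 4−11=-7≡19 → T
C(2): 2−11=-9≡17 → R
S(18): 18−11=7 → H
X(23): 23−11=12 → M
F(5): 5−11=-6≡20 → U
I(8): 8−11=-3≡23 → X
L(11): 11−11=0 → A
X(23): 23−11=12 → M
Q(16): 16−11=5 → F
J(9): 9−11=-2≡24 → Y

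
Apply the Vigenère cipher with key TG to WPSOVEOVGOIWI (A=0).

Repeat the key across the message: TGTGTGTGTGTGT
W(22)+T(19): 41≡15 → P
P(15)+G(6): 21 → V
S(18)+T(19): 37≡11 → L
O(14)+G(6): 20 → U
V(21)+T(19): 40≡14 → O
E(4)+G(6): 10 → K
O(14)+T(19): 33≡7 → H
V(21)+G(6): 27≡1 → B
G(6)+T(19): 25 → Z
O(14)+G(6): 20 → U
I(8)+T(19): 27≡1 → B
W(22)+G(6): 28≡2 → C
I(8)+T(19): 27≡1 → B

PVLUOKHBZUBCB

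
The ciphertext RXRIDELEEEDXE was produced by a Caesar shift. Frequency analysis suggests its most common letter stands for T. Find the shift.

11

The most frequent ciphertext letter is E (appears 5 times).
E is position 4; T is position 19.
Shift = -15≡11.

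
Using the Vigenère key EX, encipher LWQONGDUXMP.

PTULRDHRBJT

Repeat the key across the message: EXEXEXEXEXE
L(11)+E(4): 15 → P
W(22)+X(23): 45≡19 → T
Q(16)+E(4): 20 → U
O(14)+X(23): 37≡11 → L
N(13)+E(4): 17 → R
G(6)+X(23): 29≡3 → D
D(3)+E(4): 7 → H
U(20)+X(23): 43≡17 → R
X(23)+E(4): 27≡1 → B
M(12)+X(23): 35≡9 → J
P(15)+E(4): 19 → T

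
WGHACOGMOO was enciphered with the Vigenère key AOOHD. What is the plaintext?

WSTTZOSYHL

Repeat the key across the ciphertext: AOOHDAOOHD
W(22)−A(0): 22 → W
G(6)−O(14): -8≡18 → S
H(7)−O(14): -7≡19 → T
A(0)−H(7): -7≡19 → T
C(2)−D(3): -1≡25 → Z
O(14)−A(0): 14 → O
G(6)−O(14): -8≡18 → S
M(12)−O(14): -2≡24 → Y
O(14)−H(7): 7 → H
O(14)−D(3): 11 → L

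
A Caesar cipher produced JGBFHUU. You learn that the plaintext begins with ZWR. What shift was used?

10

From the crib: J(9)−Z(25)=-16≡10, so the shift is 10.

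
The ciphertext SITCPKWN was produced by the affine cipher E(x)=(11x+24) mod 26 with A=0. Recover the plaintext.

The inverse of 11 mod 26 is 19, since 11·19=209≡1. Apply D(y)=19·(y−24) mod 26:
S(18): 19·(18−24)=-114≡16 → Q
I(8): 19·(8−24)=-304≡8 → I
T(19): 19·(19−24)=-95≡9 → J
C(2): 19·(2−24)=-418≡24 → Y
P(15): 19·(15−24)=-171≡11 → L
K(10): 19·(10−24)=-266≡20 → U
W(22): 19·(22−24)=-38≡14 → O
N(13): 19·(13−24)=-209≡25 → Z

QIJYLUOZ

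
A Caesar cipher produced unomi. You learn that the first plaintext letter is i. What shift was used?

From the crib: u(20)−i(8)=12, so the shift is 12.

12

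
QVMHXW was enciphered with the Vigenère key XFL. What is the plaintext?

TQBKSL

Repeat the key across the ciphertext: XFLXFL
Q(16)−X(23): -7≡19 → T
V(21)−F(5): 16 → Q
M(12)−L(11): 1 → B
H(7)−X(23): -16≡10 → K
X(23)−F(5): 18 → S
W(22)−L(11): 11 → L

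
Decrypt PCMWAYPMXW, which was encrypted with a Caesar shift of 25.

QDNXBZQNYX

P(15): 15−25=-10≡16 → Q
C(2): 2−25=-23≡3 → D
M(12): 12−25=-13≡13 → N
W(22): 22−25=-3≡23 → X
A(0): 0−25=-25≡1 → B
Y(24): 24−25=-1≡25 → Z
P(15): 15−25=-10≡16 → Q
M(12): 12−25=-13≡13 → N
X(23): 23−25=-2≡24 → Y
W(22): 22−25=-3≡23 → X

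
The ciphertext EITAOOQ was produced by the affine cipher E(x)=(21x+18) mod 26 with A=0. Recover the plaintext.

ICFOGGQ

The inverse of 21 mod 26 is 5, since 21·5=105≡1. Apply D(y)=5·(y−18) mod 26:
E(4): 5·(4−18)=-70≡8 → I
I(8): 5·(8−18)=-50≡2 → C
T(19): 5·(19−18)=5 → F
A(0): 5·(0−18)=-90≡14 → O
O(14): 5·(14−18)=-20≡6 → G
O(14): 5·(14−18)=-20≡6 → G
Q(16): 5·(16−18)=-10≡16 → Q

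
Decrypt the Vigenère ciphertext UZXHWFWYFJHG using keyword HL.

Repeat the key across the ciphertext: HLHLHLHLHLHL
U(20)−H(7): 13 → N
Z(25)−L(11): 14 → O
X(23)−H(7): 16 → Q
H(7)−L(11): -4≡22 → W
W(22)−H(7): 15 → P
F(5)−L(11): -6≡20 → U
W(22)−H(7): 15 → P
Y(24)−L(11): 13 → N
F(5)−H(7): -2≡24 → Y
J(9)−L(11): -2≡24 → Y
H(7)−H(7): 0 → A
G(6)−L(11): -5≡21 → V

NOQWPUPNYYAV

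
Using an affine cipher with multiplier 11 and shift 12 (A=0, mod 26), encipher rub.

r(17): 11·17+12=199≡17 → r
u(20): 11·20+12=232≡24 → y
b(1): 11·1+12=23 → x

ryx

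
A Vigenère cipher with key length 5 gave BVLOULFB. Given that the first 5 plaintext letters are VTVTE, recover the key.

GCQVQ

Subtract each crib letter from the matching ciphertext letter (mod 26):
B(1)−V(21)=-20≡6 → G
V(21)−T(19)=2 → C
L(11)−V(21)=-10≡16 → Q
O(14)−T(19)=-5≡21 → V
U(20)−E(4)=16 → Q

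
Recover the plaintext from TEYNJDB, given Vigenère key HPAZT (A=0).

MPYOQWM

Repeat the key across the ciphertext: HPAZTHP
T(19)−H(7): 12 → M
E(4)−P(15): -11≡15 → P
Y(24)−A(0): 24 → Y
N(13)−Z(25): -12≡14 → O
J(9)−T(19): -10≡16 → Q
D(3)−H(7): -4≡22 → W
B(1)−P(15): -14≡12 → M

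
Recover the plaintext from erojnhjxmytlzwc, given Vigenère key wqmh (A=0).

Repeat the key across the ciphertext: wqmhwqmhwqmhwqm
e(4)−w(22): -18≡8 → i
r(17)−q(16): 1 → b
o(14)−m(12): 2 → c
j(9)−h(7): 2 → c
n(13)−w(22): -9≡17 → r
h(7)−q(16): -9≡17 → r
j(9)−m(12): -3≡23 → x
x(23)−h(7): 16 → q
m(12)−w(22): -10≡16 → q
y(24)−q(16): 8 → i
t(19)−m(12): 7 → h
l(11)−h(7): 4 → e
z(25)−w(22): 3 → d
w(22)−q(16): 6 → g
c(2)−m(12): -10≡16 → q

ibccrrxqqihedgq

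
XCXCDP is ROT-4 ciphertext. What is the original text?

X(23): 23−4=19 → T
C(2): 2−4=-2≡24 → Y
X(23): 23−4=19 → T
C(2): 2−4=-2≡24 → Y
D(3): 3−4=-1≡25 → Z
P(15): 15−4=11 → L

TYTYZL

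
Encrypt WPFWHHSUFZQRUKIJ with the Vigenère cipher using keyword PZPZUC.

Repeat the key across the message: PZPZUCPZPZUCPZPZ
W(22)+P(15): 37≡11 → L
P(15)+Z(25): 40≡14 → O
F(5)+P(15): 20 → U
W(22)+Z(25): 47≡21 → V
H(7)+U(20): 27≡1 → B
H(7)+C(2): 9 → J
S(18)+P(15): 33≡7 → H
U(20)+Z(25): 45≡19 → T
F(5)+P(15): 20 → U
Z(25)+Z(25): 50≡24 → Y
Q(16)+U(20): 36≡10 → K
R(17)+C(2): 19 → T
U(20)+P(15): 35≡9 → J
K(10)+Z(25): 35≡9 → J
I(8)+P(15): 23 → X
J(9)+Z(25): 34≡8 → I

LOUVBJHTUYKTJJXI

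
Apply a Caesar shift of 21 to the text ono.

jij

o(14): 14+21=35≡9 → j
n(13): 13+21=34≡8 → i
o(14): 14+21=35≡9 → j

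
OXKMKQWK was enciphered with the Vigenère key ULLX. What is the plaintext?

UMZPQFLN

Repeat the key across the ciphertext: ULLXULLX
O(14)−U(20): -6≡20 → U
X(23)−L(11): 12 → M
K(10)−L(11): -1≡25 → Z
M(12)−X(23): -11≡15 → P
K(10)−U(20): -10≡16 → Q
Q(16)−L(11): 5 → F
W(22)−L(11): 11 → L
K(10)−X(23): -13≡13 → N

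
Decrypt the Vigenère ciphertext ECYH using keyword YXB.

GFXJ

Repeat the key across the ciphertext: YXBY
E(4)−Y(24): -20≡6 → G
C(2)−X(23): -21≡5 → F
Y(24)−B(1): 23 → X
H(7)−Y(24): -17≡9 → J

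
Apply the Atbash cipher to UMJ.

FNQ

U(20) → F(5)
M(12) → N(13)
J(9) → Q(16)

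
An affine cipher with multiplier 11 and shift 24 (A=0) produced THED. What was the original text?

JPKR

The inverse of 11 mod 26 is 19, since 11·19=209≡1. Apply D(y)=19·(y−24) mod 26:
T(19): 19·(19−24)=-95≡9 → J
H(7): 19·(7−24)=-323≡15 → P
E(4): 19·(4−24)=-380≡10 → K
D(3): 19·(3−24)=-399≡17 → R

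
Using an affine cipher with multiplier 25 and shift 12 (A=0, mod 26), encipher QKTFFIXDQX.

Q(16): 25·16+12=412≡22 → W
K(10): 25·10+12=262≡2 → C
T(19): 25·19+12=487≡19 → T
F(5): 25·5+12=137≡7 → H
F(5): 25·5+12=137≡7 → H
I(8): 25·8+12=212≡4 → E
X(23): 25·23+12=587≡15 → P
D(3): 25·3+12=87≡9 → J
Q(16): 25·16+12=412≡22 → W
X(23): 25·23+12=587≡15 → P

WCTHHEPJWP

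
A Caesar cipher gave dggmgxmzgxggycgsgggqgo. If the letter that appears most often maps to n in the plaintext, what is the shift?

The most frequent ciphertext letter is g (appears 11 times).
g is position 6; n is position 13.
Shift = -7≡19.

19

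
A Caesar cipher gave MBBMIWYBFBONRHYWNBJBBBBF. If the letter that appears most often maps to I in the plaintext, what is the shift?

19

The most frequent ciphertext letter is B (appears 9 times).
B is position 1; I is position 8.
Shift = -7≡19.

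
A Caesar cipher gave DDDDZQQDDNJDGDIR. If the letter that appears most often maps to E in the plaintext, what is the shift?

25

The most frequent ciphertext letter is D (appears 8 times).
D is position 3; E is position 4.
Shift = -1≡25.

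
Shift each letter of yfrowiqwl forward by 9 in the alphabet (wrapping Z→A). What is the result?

hoaxfrzfu

y(24): 24+9=33≡7 → h
f(5): 5+9=14 → o
r(17): 17+9=26≡0 → a
o(14): 14+9=23 → x
w(22): 22+9=31≡5 → f
i(8): 8+9=17 → r
q(16): 16+9=25 → z
w(22): 22+9=31≡5 → f
l(11): 11+9=20 → u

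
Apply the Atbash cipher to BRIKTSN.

YIRPGHM

B(1) → Y(24)
R(17) → I(8)
I(8) → R(17)
K(10) → P(15)
T(19) → G(6)
S(18) → H(7)
N(13) → M(12)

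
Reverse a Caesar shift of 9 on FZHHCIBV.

F(5): 5−9=-4≡22 → W
Z(25): 25−9=16 → Q
H(7): 7−9=-2≡24 → Y
H(7): 7−9=-2≡24 → Y
C(2): 2−9=-7≡19 → T
I(8): 8−9=-1≡25 → Z
B(1): 1−9=-8≡18 → S
V(21): 21−9=12 → M

WQYYTZSM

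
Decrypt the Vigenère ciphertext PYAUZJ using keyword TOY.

Repeat the key across the ciphertext: TOYTOY
P(15)−T(19): -4≡22 → W
Y(24)−O(14): 10 → K
A(0)−Y(24): -24≡2 → C
U(20)−T(19): 1 → B
Z(25)−O(14): 11 → L
J(9)−Y(24): -15≡11 → L

WKCBLL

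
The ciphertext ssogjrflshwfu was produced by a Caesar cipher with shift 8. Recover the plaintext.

s(18): 18−8=10 → k
s(18): 18−8=10 → k
o(14): 14−8=6 → g
g(6): 6−8=-2≡24 → y
j(9): 9−8=1 → b
r(17): 17−8=9 → j
f(5): 5−8=-3≡23 → x
l(11): 11−8=3 → d
s(18): 18−8=10 → k
h(7): 7−8=-1≡25 → z
w(22): 22−8=14 → o
f(5): 5−8=-3≡23 → x
u(20): 20−8=12 → m

kkgybjxdkzoxm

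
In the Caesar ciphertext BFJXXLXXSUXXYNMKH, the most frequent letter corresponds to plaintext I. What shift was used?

The most frequent ciphertext letter is X (appears 6 times).
X is position 23; I is position 8.
Shift = 15.

15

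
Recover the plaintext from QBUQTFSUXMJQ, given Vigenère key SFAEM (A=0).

YWUMHNNUTARL

Repeat the key across the ciphertext: SFAEMSFAEMSF
Q(16)−S(18): -2≡24 → Y
B(1)−F(5): -4≡22 → W
U(20)−A(0): 20 → U
Q(16)−E(4): 12 → M
T(19)−M(12): 7 → H
F(5)−S(18): -13≡13 → N
S(18)−F(5): 13 → N
U(20)−A(0): 20 → U
X(23)−E(4): 19 → T
M(12)−M(12): 0 → A
J(9)−S(18): -9≡17 → R
Q(16)−F(5): 11 → L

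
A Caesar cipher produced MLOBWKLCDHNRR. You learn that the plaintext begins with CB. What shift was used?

10

From the crib: M(12)−C(2)=10, so the shift is 10.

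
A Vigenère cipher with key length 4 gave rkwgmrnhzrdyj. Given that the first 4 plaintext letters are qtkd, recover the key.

Subtract each crib letter from the matching ciphertext letter (mod 26):
r(17)−q(16)=1 → b
k(10)−t(19)=-9≡17 → r
w(22)−k(10)=12 → m
g(6)−d(3)=3 → d

brmd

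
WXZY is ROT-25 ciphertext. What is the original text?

XYAZ

W(22): 22−25=-3≡23 → X
X(23): 23−25=-2≡24 → Y
Z(25): 25−25=0 → A
Y(24): 24−25=-1≡25 → Z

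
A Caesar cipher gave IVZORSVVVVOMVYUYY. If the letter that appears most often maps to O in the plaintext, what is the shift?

The most frequent ciphertext letter is V (appears 6 times).
V is position 21; O is position 14.
Shift = 7.

7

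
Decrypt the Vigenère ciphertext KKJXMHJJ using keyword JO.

Repeat the key across the ciphertext: JOJOJOJO
K(10)−J(9): 1 → B
K(10)−O(14): -4≡22 → W
J(9)−J(9): 0 → A
X(23)−O(14): 9 → J
M(12)−J(9): 3 → D
H(7)−O(14): -7≡19 → T
J(9)−J(9): 0 → A
J(9)−O(14): -5≡21 → V

BWAJDTAV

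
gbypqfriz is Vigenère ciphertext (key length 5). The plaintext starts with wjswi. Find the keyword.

ksgti

Subtract each crib letter from the matching ciphertext letter (mod 26):
g(6)−w(22)=-16≡10 → k
b(1)−j(9)=-8≡18 → s
y(24)−s(18)=6 → g
p(15)−w(22)=-7≡19 → t
q(16)−i(8)=8 → i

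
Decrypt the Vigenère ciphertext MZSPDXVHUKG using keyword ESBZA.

IHRQDTDGVKC

Repeat the key across the ciphertext: ESBZAESBZAE
M(12)−E(4): 8 → I
Z(25)−S(18): 7 → H
S(18)−B(1): 17 → R
P(15)−Z(25): -10≡16 → Q
D(3)−A(0): 3 → D
X(23)−E(4): 19 → T
V(21)−S(18): 3 → D
H(7)−B(1): 6 → G
U(20)−Z(25): -5≡21 → V
K(10)−A(0): 10 → K
G(6)−E(4): 2 → C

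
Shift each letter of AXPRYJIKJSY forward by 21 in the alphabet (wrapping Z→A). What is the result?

VSKMTEDFENT

A(0): 0+21=21 → V
X(23): 23+21=44≡18 → S
P(15): 15+21=36≡10 → K
R(17): 17+21=38≡12 → M
Y(24): 24+21=45≡19 → T
J(9): 9+21=30≡4 → E
I(8): 8+21=29≡3 → D
K(10): 10+21=31≡5 → F
J(9): 9+21=30≡4 → E
S(18): 18+21=39≡13 → N
Y(24): 24+21=45≡19 → T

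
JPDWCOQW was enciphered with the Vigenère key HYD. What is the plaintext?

Repeat the key across the ciphertext: HYDHYDHY
J(9)−H(7): 2 → C
P(15)−Y(24): -9≡17 → R
D(3)−D(3): 0 → A
W(22)−H(7): 15 → P
C(2)−Y(24): -22≡4 → E
O(14)−D(3): 11 → L
Q(16)−H(7): 9 → J
W(22)−Y(24): -2≡24 → Y

CRAPELJY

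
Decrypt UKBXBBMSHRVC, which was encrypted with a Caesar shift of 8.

U(20): 20−8=12 → M
K(10): 10−8=2 → C
B(1): 1−8=-7≡19 → T
X(23): 23−8=15 → P
B(1): 1−8=-7≡19 → T
B(1): 1−8=-7≡19 → T
M(12): 12−8=4 → E
S(18): 18−8=10 → K
H(7): 7−8=-1≡25 → Z
R(17): 17−8=9 → J
V(21): 21−8=13 → N
C(2): 2−8=-6≡20 → U

MCTPTTEKZJNU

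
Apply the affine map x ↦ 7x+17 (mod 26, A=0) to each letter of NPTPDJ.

N(13): 7·13+17=108≡4 → E
P(15): 7·15+17=122≡18 → S
T(19): 7·19+17=150≡20 → U
P(15): 7·15+17=122≡18 → S
D(3): 7·3+17=38≡12 → M
J(9): 7·9+17=80≡2 → C

ESUSMC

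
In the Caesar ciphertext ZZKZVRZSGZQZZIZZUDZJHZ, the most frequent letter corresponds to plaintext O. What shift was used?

11

The most frequent ciphertext letter is Z (appears 11 times).
Z is position 25; O is position 14.
Shift = 11.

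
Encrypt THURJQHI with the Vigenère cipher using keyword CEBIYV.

Repeat the key across the message: CEBIYVCE
T(19)+C(2): 21 → V
H(7)+E(4): 11 → L
U(20)+B(1): 21 → V
R(17)+I(8): 25 → Z
J(9)+Y(24): 33≡7 → H
Q(16)+V(21): 37≡11 → L
H(7)+C(2): 9 → J
I(8)+E(4): 12 → M

VLVZHLJM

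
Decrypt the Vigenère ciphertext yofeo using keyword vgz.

Repeat the key across the ciphertext: vgzvg
y(24)−v(21): 3 → d
o(14)−g(6): 8 → i
f(5)−z(25): -20≡6 → g
e(4)−v(21): -17≡9 → j
o(14)−g(6): 8 → i

digji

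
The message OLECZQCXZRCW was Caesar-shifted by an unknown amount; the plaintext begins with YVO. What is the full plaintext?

From the crib: O(14)−Y(24)=-10≡16, so the shift is 16.
Subtract 16 from each ciphertext letter:
O(14): 14−16=-2≡24 → Y
L(11): 11−16=-5≡21 → V
E(4): 4−16=-12≡14 → O
C(2): 2−16=-14≡12 → M
Z(25): 25−16=9 → J
Q(16): 16−16=0 → A
C(2): 2−16=-14≡12 → M
X(23): 23−16=7 → H
Z(25): 25−16=9 → J
R(17): 17−16=1 → B
C(2): 2−16=-14≡12 → M
W(22): 22−16=6 → G

YVOMJAMHJBMG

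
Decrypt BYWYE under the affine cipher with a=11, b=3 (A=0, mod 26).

OJXJT

The inverse of 11 mod 26 is 19, since 11·19=209≡1. Apply D(y)=19·(y−3) mod 26:
B(1): 19·(1−3)=-38≡14 → O
Y(24): 19·(24−3)=399≡9 → J
W(22): 19·(22−3)=361≡23 → X
Y(24): 19·(24−3)=399≡9 → J
E(4): 19·(4−3)=19 → T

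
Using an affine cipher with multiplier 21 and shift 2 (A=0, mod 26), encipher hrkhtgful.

h(7): 21·7+2=149≡19 → t
r(17): 21·17+2=359≡21 → v
k(10): 21·10+2=212≡4 → e
h(7): 21·7+2=149≡19 → t
t(19): 21·19+2=401≡11 → l
g(6): 21·6+2=128≡24 → y
f(5): 21·5+2=107≡3 → d
u(20): 21·20+2=422≡6 → g
l(11): 21·11+2=233≡25 → z

tvetlydgz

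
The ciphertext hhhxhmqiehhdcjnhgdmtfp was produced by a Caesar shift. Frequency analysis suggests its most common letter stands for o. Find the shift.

The most frequent ciphertext letter is h (appears 7 times).
h is position 7; o is position 14.
Shift = -7≡19.

19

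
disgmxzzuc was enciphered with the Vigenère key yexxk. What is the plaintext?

fevjczvcxs

Repeat the key across the ciphertext: yexxkyexxk
d(3)−y(24): -21≡5 → f
i(8)−e(4): 4 → e
s(18)−x(23): -5≡21 → v
g(6)−x(23): -17≡9 → j
m(12)−k(10): 2 → c
x(23)−y(24): -1≡25 → z
z(25)−e(4): 21 → v
z(25)−x(23): 2 → c
u(20)−x(23): -3≡23 → x
c(2)−k(10): -8≡18 → s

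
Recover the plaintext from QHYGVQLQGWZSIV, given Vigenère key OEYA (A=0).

Repeat the key across the ciphertext: OEYAOEYAOEYAOE
Q(16)−O(14): 2 → C
H(7)−E(4): 3 → D
Y(24)−Y(24): 0 → A
G(6)−A(0): 6 → G
V(21)−O(14): 7 → H
Q(16)−E(4): 12 → M
L(11)−Y(24): -13≡13 → N
Q(16)−A(0): 16 → Q
G(6)−O(14): -8≡18 → S
W(22)−E(4): 18 → S
Z(25)−Y(24): 1 → B
S(18)−A(0): 18 → S
I(8)−O(14): -6≡20 → U
V(21)−E(4): 17 → R

CDAGHMNQSSBSUR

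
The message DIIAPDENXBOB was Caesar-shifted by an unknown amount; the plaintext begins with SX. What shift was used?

From the crib: D(3)−S(18)=-15≡11, so the shift is 11.

11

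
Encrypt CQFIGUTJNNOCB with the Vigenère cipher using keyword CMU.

Repeat the key across the message: CMUCMUCMUCMUC
C(2)+C(2): 4 → E
Q(16)+M(12): 28≡2 → C
F(5)+U(20): 25 → Z
I(8)+C(2): 10 → K
G(6)+M(12): 18 → S
U(20)+U(20): 40≡14 → O
T(19)+C(2): 21 → V
J(9)+M(12): 21 → V
N(13)+U(20): 33≡7 → H
N(13)+C(2): 15 → P
O(14)+M(12): 26≡0 → A
C(2)+U(20): 22 → W
B(1)+C(2): 3 → D

ECZKSOVVHPAWD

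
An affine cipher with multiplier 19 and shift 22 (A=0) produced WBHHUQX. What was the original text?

The inverse of 19 mod 26 is 11, since 19·11=209≡1. Apply D(y)=11·(y−22) mod 26:
W(22): 11·(22−22)=0 → A
B(1): 11·(1−22)=-231≡3 → D
H(7): 11·(7−22)=-165≡17 → R
H(7): 11·(7−22)=-165≡17 → R
U(20): 11·(20−22)=-22≡4 → E
Q(16): 11·(16−22)=-66≡12 → M
X(23): 11·(23−22)=11 → L

ADRREML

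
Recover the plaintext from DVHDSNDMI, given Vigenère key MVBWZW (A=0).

RAGHTRRRH

Repeat the key across the ciphertext: MVBWZWMVB
D(3)−M(12): -9≡17 → R
V(21)−V(21): 0 → A
H(7)−B(1): 6 → G
D(3)−W(22): -19≡7 → H
S(18)−Z(25): -7≡19 → T
N(13)−W(22): -9≡17 → R
D(3)−M(12): -9≡17 → R
M(12)−V(21): -9≡17 → R
I(8)−B(1): 7 → H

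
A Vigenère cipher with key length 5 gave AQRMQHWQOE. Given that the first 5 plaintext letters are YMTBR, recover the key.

CEYLZ

Subtract each crib letter from the matching ciphertext letter (mod 26):
A(0)−Y(24)=-24≡2 → C
Q(16)−M(12)=4 → E
R(17)−T(19)=-2≡24 → Y
M(12)−B(1)=11 → L
Q(16)−R(17)=-1≡25 → Z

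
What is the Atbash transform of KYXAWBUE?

PBCZDYFV

K(10) → P(15)
Y(24) → B(1)
X(23) → C(2)
A(0) → Z(25)
W(22) → D(3)
B(1) → Y(24)
U(20) → F(5)
E(4) → V(21)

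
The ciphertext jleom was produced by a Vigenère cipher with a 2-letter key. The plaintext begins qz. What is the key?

Subtract each crib letter from the matching ciphertext letter (mod 26):
j(9)−q(16)=-7≡19 → t
l(11)−z(25)=-14≡12 → m

tm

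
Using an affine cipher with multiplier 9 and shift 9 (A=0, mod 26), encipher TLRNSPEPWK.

YEGWPOTOZV

T(19): 9·19+9=180≡24 → Y
L(11): 9·11+9=108≡4 → E
R(17): 9·17+9=162≡6 → G
N(13): 9·13+9=126≡22 → W
S(18): 9·18+9=171≡15 → P
P(15): 9·15+9=144≡14 → O
E(4): 9·4+9=45≡19 → T
P(15): 9·15+9=144≡14 → O
W(22): 9·22+9=207≡25 → Z
K(10): 9·10+9=99≡21 → V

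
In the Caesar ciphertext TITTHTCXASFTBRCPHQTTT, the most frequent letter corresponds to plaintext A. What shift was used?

The most frequent ciphertext letter is T (appears 8 times).
T is position 19; A is position 0.
Shift = 19.

19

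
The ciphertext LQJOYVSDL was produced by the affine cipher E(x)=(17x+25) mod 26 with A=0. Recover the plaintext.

QBWHDMVOQ

The inverse of 17 mod 26 is 23, since 17·23=391≡1. Apply D(y)=23·(y−25) mod 26:
L(11): 23·(11−25)=-322≡16 → Q
Q(16): 23·(16−25)=-207≡1 → B
J(9): 23·(9−25)=-368≡22 → W
O(14): 23·(14−25)=-253≡7 → H
Y(24): 23·(24−25)=-23≡3 → D
V(21): 23·(21−25)=-92≡12 → M
S(18): 23·(18−25)=-161≡21 → V
D(3): 23·(3−25)=-506≡14 → O
L(11): 23·(11−25)=-322≡16 → Q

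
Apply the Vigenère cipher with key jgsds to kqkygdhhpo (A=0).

twcbymnzsg

Repeat the key across the message: jgsdsjgsds
k(10)+j(9): 19 → t
q(16)+g(6): 22 → w
k(10)+s(18): 28≡2 → c
y(24)+d(3): 27≡1 → b
g(6)+s(18): 24 → y
d(3)+j(9): 12 → m
h(7)+g(6): 13 → n
h(7)+s(18): 25 → z
p(15)+d(3): 18 → s
o(14)+s(18): 32≡6 → g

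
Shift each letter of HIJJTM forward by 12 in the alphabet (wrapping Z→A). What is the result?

H(7): 7+12=19 → T
I(8): 8+12=20 → U
J(9): 9+12=21 → V
J(9): 9+12=21 → V
T(19): 19+12=31≡5 → F
M(12): 12+12=24 → Y

TUVVFY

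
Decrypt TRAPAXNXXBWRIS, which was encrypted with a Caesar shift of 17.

T(19): 19−17=2 → C
R(17): 17−17=0 → A
A(0): 0−17=-17≡9 → J
P(15): 15−17=-2≡24 → Y
A(0): 0−17=-17≡9 → J
X(23): 23−17=6 → G
N(13): 13−17=-4≡22 → W
X(23): 23−17=6 → G
X(23): 23−17=6 → G
B(1): 1−17=-16≡10 → K
W(22): 22−17=5 → F
R(17): 17−17=0 → A
I(8): 8−17=-9≡17 → R
S(18): 18−17=1 → B

CAJYJGWGGKFARB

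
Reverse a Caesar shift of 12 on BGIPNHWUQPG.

B(1): 1−12=-11≡15 → P
G(6): 6−12=-6≡20 → U
I(8): 8−12=-4≡22 → W
P(15): 15−12=3 → D
N(13): 13−12=1 → B
H(7): 7−12=-5≡21 → V
W(22): 22−12=10 → K
U(20): 20−12=8 → I
Q(16): 16−12=4 → E
P(15): 15−12=3 → D
G(6): 6−12=-6≡20 → U

PUWDBVKIEDU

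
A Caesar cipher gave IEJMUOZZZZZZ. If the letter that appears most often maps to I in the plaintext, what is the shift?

17

The most frequent ciphertext letter is Z (appears 6 times).
Z is position 25; I is position 8.
Shift = 17.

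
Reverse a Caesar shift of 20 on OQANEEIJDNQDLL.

O(14): 14−20=-6≡20 → U
Q(16): 16−20=-4≡22 → W
A(0): 0−20=-20≡6 → G
N(13): 13−20=-7≡19 → T
E(4): 4−20=-16≡10 → K
E(4): 4−20=-16≡10 → K
I(8): 8−20=-12≡14 → O
J(9): 9−20=-11≡15 → P
D(3): 3−20=-17≡9 → J
N(13): 13−20=-7≡19 → T
Q(16): 16−20=-4≡22 → W
D(3): 3−20=-17≡9 → J
L(11): 11−20=-9≡17 → R
L(11): 11−20=-9≡17 → R

UWGTKKOPJTWJRR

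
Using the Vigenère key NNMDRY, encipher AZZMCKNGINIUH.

NMLPTIATUQZSU

Repeat the key across the message: NNMDRYNNMDRYN
A(0)+N(13): 13 → N
Z(25)+N(13): 38≡12 → M
Z(25)+M(12): 37≡11 → L
M(12)+D(3): 15 → P
C(2)+R(17): 19 → T
K(10)+Y(24): 34≡8 → I
N(13)+N(13): 26≡0 → A
G(6)+N(13): 19 → T
I(8)+M(12): 20 → U
N(13)+D(3): 16 → Q
I(8)+R(17): 25 → Z
U(20)+Y(24): 44≡18 → S
H(7)+N(13): 20 → U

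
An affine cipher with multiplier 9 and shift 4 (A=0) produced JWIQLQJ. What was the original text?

The inverse of 9 mod 26 is 3, since 9·3=27≡1. Apply D(y)=3·(y−4) mod 26:
J(9): 3·(9−4)=15 → P
W(22): 3·(22−4)=54≡2 → C
I(8): 3·(8−4)=12 → M
Q(16): 3·(16−4)=36≡10 → K
L(11): 3·(11−4)=21 → V
Q(16): 3·(16−4)=36≡10 → K
J(9): 3·(9−4)=15 → P

PCMKVKP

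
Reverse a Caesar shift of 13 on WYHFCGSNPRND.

W(22): 22−13=9 → J
Y(24): 24−13=11 → L
H(7): 7−13=-6≡20 → U
F(5): 5−13=-8≡18 → S
C(2): 2−13=-11≡15 → P
G(6): 6−13=-7≡19 → T
S(18): 18−13=5 → F
N(13): 13−13=0 → A
P(15): 15−13=2 → C
R(17): 17−13=4 → E
N(13): 13−13=0 → A
D(3): 3−13=-10≡16 → Q

JLUSPTFACEAQ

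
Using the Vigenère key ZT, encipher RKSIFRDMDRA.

Repeat the key across the message: ZTZTZTZTZTZ
R(17)+Z(25): 42≡16 → Q
K(10)+T(19): 29≡3 → D
S(18)+Z(25): 43≡17 → R
I(8)+T(19): 27≡1 → B
F(5)+Z(25): 30≡4 → E
R(17)+T(19): 36≡10 → K
D(3)+Z(25): 28≡2 → C
M(12)+T(19): 31≡5 → F
D(3)+Z(25): 28≡2 → C
R(17)+T(19): 36≡10 → K
A(0)+Z(25): 25 → Z

QDRBEKCFCKZ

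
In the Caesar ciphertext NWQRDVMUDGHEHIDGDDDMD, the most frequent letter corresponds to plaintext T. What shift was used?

10

The most frequent ciphertext letter is D (appears 7 times).
D is position 3; T is position 19.
Shift = -16≡10.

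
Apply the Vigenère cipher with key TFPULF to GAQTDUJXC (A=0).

ZFFNOZCCR

Repeat the key across the message: TFPULFTFP
G(6)+T(19): 25 → Z
A(0)+F(5): 5 → F
Q(16)+P(15): 31≡5 → F
T(19)+U(20): 39≡13 → N
D(3)+L(11): 14 → O
U(20)+F(5): 25 → Z
J(9)+T(19): 28≡2 → C
X(23)+F(5): 28≡2 → C
C(2)+P(15): 17 → R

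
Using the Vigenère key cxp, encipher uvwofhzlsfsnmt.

wslqcwbihhpcoq

Repeat the key across the message: cxpcxpcxpcxpcx
u(20)+c(2): 22 → w
v(21)+x(23): 44≡18 → s
w(22)+p(15): 37≡11 → l
o(14)+c(2): 16 → q
f(5)+x(23): 28≡2 → c
h(7)+p(15): 22 → w
z(25)+c(2): 27≡1 → b
l(11)+x(23): 34≡8 → i
s(18)+p(15): 33≡7 → h
f(5)+c(2): 7 → h
s(18)+x(23): 41≡15 → p
n(13)+p(15): 28≡2 → c
m(12)+c(2): 14 → o
t(19)+x(23): 42≡16 → q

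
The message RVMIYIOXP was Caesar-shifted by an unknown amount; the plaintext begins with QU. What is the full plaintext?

QULHXHNWO

From the crib: R(17)−Q(16)=1, so the shift is 1.
Subtract 1 from each ciphertext letter:
R(17): 17−1=16 → Q
V(21): 21−1=20 → U
M(12): 12−1=11 → L
I(8): 8−1=7 → H
Y(24): 24−1=23 → X
I(8): 8−1=7 → H
O(14): 14−1=13 → N
X(23): 23−1=22 → W
P(15): 15−1=14 → O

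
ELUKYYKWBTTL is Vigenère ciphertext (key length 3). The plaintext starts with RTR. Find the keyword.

NSD

Subtract each crib letter from the matching ciphertext letter (mod 26):
E(4)−R(17)=-13≡13 → N
L(11)−T(19)=-8≡18 → S
U(20)−R(17)=3 → D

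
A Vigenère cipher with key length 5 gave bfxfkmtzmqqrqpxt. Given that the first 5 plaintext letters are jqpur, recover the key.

Subtract each crib letter from the matching ciphertext letter (mod 26):
b(1)−j(9)=-8≡18 → s
f(5)−q(16)=-11≡15 → p
x(23)−p(15)=8 → i
f(5)−u(20)=-15≡11 → l
k(10)−r(17)=-7≡19 → t

spilt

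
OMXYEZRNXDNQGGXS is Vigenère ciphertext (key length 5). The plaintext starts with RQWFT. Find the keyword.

Subtract each crib letter from the matching ciphertext letter (mod 26):
O(14)−R(17)=-3≡23 → X
M(12)−Q(16)=-4≡22 → W
X(23)−W(22)=1 → B
Y(24)−F(5)=19 → T
E(4)−T(19)=-15≡11 → L

XWBTL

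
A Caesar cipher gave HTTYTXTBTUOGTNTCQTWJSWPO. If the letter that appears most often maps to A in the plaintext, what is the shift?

19

The most frequent ciphertext letter is T (appears 8 times).
T is position 19; A is position 0.
Shift = 19.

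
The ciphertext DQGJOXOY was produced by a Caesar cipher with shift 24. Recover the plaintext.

FSILQZQA

D(3): 3−24=-21≡5 → F
Q(16): 16−24=-8≡18 → S
G(6): 6−24=-18≡8 → I
J(9): 9−24=-15≡11 → L
O(14): 14−24=-10≡16 → Q
X(23): 23−24=-1≡25 → Z
O(14): 14−24=-10≡16 → Q
Y(24): 24−24=0 → A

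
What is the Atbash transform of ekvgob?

vpetly

e(4) → v(21)
k(10) → p(15)
v(21) → e(4)
g(6) → t(19)
o(14) → l(11)
b(1) → y(24)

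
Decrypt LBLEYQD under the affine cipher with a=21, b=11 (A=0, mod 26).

The inverse of 21 mod 26 is 5, since 21·5=105≡1. Apply D(y)=5·(y−11) mod 26:
L(11): 5·(11−11)=0 → A
B(1): 5·(1−11)=-50≡2 → C
L(11): 5·(11−11)=0 → A
E(4): 5·(4−11)=-35≡17 → R
Y(24): 5·(24−11)=65≡13 → N
Q(16): 5·(16−11)=25 → Z
D(3): 5·(3−11)=-40≡12 → M

ACARNZM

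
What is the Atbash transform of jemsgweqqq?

j(9) → q(16)
e(4) → v(21)
m(12) → n(13)
s(18) → h(7)
g(6) → t(19)
w(22) → d(3)
e(4) → v(21)
q(16) → j(9)
q(16) → j(9)
q(16) → j(9)

qvnhtdvjjj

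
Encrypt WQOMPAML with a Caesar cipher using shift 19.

W(22): 22+19=41≡15 → P
Q(16): 16+19=35≡9 → J
O(14): 14+19=33≡7 → H
M(12): 12+19=31≡5 → F
P(15): 15+19=34≡8 → I
A(0): 0+19=19 → T
M(12): 12+19=31≡5 → F
L(11): 11+19=30≡4 → E

PJHFITFE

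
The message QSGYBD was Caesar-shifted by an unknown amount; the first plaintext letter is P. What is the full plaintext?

PRFXAC

From the crib: Q(16)−P(15)=1, so the shift is 1.
Subtract 1 from each ciphertext letter:
Q(16): 16−1=15 → P
S(18): 18−1=17 → R
G(6): 6−1=5 → F
Y(24): 24−1=23 → X
B(1): 1−1=0 → A
D(3): 3−1=2 → C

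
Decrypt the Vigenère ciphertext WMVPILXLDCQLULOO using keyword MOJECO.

KYMLGXLXUYOXIXFK

Repeat the key across the ciphertext: MOJECOMOJECOMOJE
W(22)−M(12): 10 → K
M(12)−O(14): -2≡24 → Y
V(21)−J(9): 12 → M
P(15)−E(4): 11 → L
I(8)−C(2): 6 → G
L(11)−O(14): -3≡23 → X
X(23)−M(12): 11 → L
L(11)−O(14): -3≡23 → X
D(3)−J(9): -6≡20 → U
C(2)−E(4): -2≡24 → Y
Q(16)−C(2): 14 → O
L(11)−O(14): -3≡23 → X
U(20)−M(12): 8 → I
L(11)−O(14): -3≡23 → X
O(14)−J(9): 5 → F
O(14)−E(4): 10 → K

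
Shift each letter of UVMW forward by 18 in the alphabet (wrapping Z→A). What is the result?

U(20): 20+18=38≡12 → M
V(21): 21+18=39≡13 → N
M(12): 12+18=30≡4 → E
W(22): 22+18=40≡14 → O

MNEO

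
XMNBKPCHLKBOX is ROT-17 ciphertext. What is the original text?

X(23): 23−17=6 → G
M(12): 12−17=-5≡21 → V
N(13): 13−17=-4≡22 → W
B(1): 1−17=-16≡10 → K
K(10): 10−17=-7≡19 → T
P(15): 15−17=-2≡24 → Y
C(2): 2−17=-15≡11 → L
H(7): 7−17=-10≡16 → Q
L(11): 11−17=-6≡20 → U
K(10): 10−17=-7≡19 → T
B(1): 1−17=-16≡10 → K
O(14): 14−17=-3≡23 → X
X(23): 23−17=6 → G

GVWKTYLQUTKXG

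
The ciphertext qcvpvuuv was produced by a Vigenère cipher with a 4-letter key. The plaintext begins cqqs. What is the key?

omfx

Subtract each crib letter from the matching ciphertext letter (mod 26):
q(16)−c(2)=14 → o
c(2)−q(16)=-14≡12 → m
v(21)−q(16)=5 → f
p(15)−s(18)=-3≡23 → x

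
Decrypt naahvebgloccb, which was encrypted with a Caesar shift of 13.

n(13): 13−13=0 → a
a(0): 0−13=-13≡13 → n
a(0): 0−13=-13≡13 → n
h(7): 7−13=-6≡20 → u
v(21): 21−13=8 → i
e(4): 4−13=-9≡17 → r
b(1): 1−13=-12≡14 → o
g(6): 6−13=-7≡19 → t
l(11): 11−13=-2≡24 → y
o(14): 14−13=1 → b
c(2): 2−13=-11≡15 → p
c(2): 2−13=-11≡15 → p
b(1): 1−13=-12≡14 → o

annuirotybppo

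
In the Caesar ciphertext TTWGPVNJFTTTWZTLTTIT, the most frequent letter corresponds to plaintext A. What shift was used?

The most frequent ciphertext letter is T (appears 9 times).
T is position 19; A is position 0.
Shift = 19.

19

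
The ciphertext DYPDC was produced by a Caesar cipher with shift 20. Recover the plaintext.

JEVJI

D(3): 3−20=-17≡9 → J
Y(24): 24−20=4 → E
P(15): 15−20=-5≡21 → V
D(3): 3−20=-17≡9 → J
C(2): 2−20=-18≡8 → I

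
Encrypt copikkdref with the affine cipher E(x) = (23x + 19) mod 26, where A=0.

c(2): 23·2+19=65≡13 → n
o(14): 23·14+19=341≡3 → d
p(15): 23·15+19=364≡0 → a
i(8): 23·8+19=203≡21 → v
k(10): 23·10+19=249≡15 → p
k(10): 23·10+19=249≡15 → p
d(3): 23·3+19=88≡10 → k
r(17): 23·17+19=410≡20 → u
e(4): 23·4+19=111≡7 → h
f(5): 23·5+19=134≡4 → e

ndavppkuhe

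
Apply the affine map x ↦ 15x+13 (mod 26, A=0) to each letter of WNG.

W(22): 15·22+13=343≡5 → F
N(13): 15·13+13=208≡0 → A
G(6): 15·6+13=103≡25 → Z

FAZ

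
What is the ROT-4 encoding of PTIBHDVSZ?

TXMFLHZWD

P(15): 15+4=19 → T
T(19): 19+4=23 → X
I(8): 8+4=12 → M
B(1): 1+4=5 → F
H(7): 7+4=11 → L
D(3): 3+4=7 → H
V(21): 21+4=25 → Z
S(18): 18+4=22 → W
Z(25): 25+4=29≡3 → D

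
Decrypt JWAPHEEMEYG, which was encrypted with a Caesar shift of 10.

ZMQFXUUCUOW

J(9): 9−10=-1≡25 → Z
W(22): 22−10=12 → M
A(0): 0−10=-10≡16 → Q
P(15): 15−10=5 → F
H(7): 7−10=-3≡23 → X
E(4): 4−10=-6≡20 → U
E(4): 4−10=-6≡20 → U
M(12): 12−10=2 → C
E(4): 4−10=-6≡20 → U
Y(24): 24−10=14 → O
G(6): 6−10=-4≡22 → W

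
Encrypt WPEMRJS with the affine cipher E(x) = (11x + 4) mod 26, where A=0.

W(22): 11·22+4=246≡12 → M
P(15): 11·15+4=169≡13 → N
E(4): 11·4+4=48≡22 → W
M(12): 11·12+4=136≡6 → G
R(17): 11·17+4=191≡9 → J
J(9): 11·9+4=103≡25 → Z
S(18): 11·18+4=202≡20 → U

MNWGJZU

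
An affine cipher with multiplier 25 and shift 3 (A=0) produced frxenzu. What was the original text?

The inverse of 25 mod 26 is 25, since 25·25=625≡1. Apply D(y)=25·(y−3) mod 26:
f(5): 25·(5−3)=50≡24 → y
r(17): 25·(17−3)=350≡12 → m
x(23): 25·(23−3)=500≡6 → g
e(4): 25·(4−3)=25 → z
n(13): 25·(13−3)=250≡16 → q
z(25): 25·(25−3)=550≡4 → e
u(20): 25·(20−3)=425≡9 → j

ymgzqej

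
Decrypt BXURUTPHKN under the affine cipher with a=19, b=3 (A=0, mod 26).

The inverse of 19 mod 26 is 11, since 19·11=209≡1. Apply D(y)=11·(y−3) mod 26:
B(1): 11·(1−3)=-22≡4 → E
X(23): 11·(23−3)=220≡12 → M
U(20): 11·(20−3)=187≡5 → F
R(17): 11·(17−3)=154≡24 → Y
U(20): 11·(20−3)=187≡5 → F
T(19): 11·(19−3)=176≡20 → U
P(15): 11·(15−3)=132≡2 → C
H(7): 11·(7−3)=44≡18 → S
K(10): 11·(10−3)=77≡25 → Z
N(13): 11·(13−3)=110≡6 → G

EMFYFUCSZG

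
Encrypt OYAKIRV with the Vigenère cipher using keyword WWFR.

KUFBENA

Repeat the key across the message: WWFRWWF
O(14)+W(22): 36≡10 → K
Y(24)+W(22): 46≡20 → U
A(0)+F(5): 5 → F
K(10)+R(17): 27≡1 → B
I(8)+W(22): 30≡4 → E
R(17)+W(22): 39≡13 → N
V(21)+F(5): 26≡0 → A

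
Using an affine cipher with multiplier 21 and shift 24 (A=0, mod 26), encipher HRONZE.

H(7): 21·7+24=171≡15 → P
R(17): 21·17+24=381≡17 → R
O(14): 21·14+24=318≡6 → G
N(13): 21·13+24=297≡11 → L
Z(25): 21·25+24=549≡3 → D
E(4): 21·4+24=108≡4 → E

PRGLDE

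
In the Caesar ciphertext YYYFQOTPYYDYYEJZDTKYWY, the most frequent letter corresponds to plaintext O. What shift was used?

10

The most frequent ciphertext letter is Y (appears 9 times).
Y is position 24; O is position 14.
Shift = 10.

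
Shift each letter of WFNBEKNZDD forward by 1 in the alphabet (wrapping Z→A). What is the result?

W(22): 22+1=23 → X
F(5): 5+1=6 → G
N(13): 13+1=14 → O
B(1): 1+1=2 → C
E(4): 4+1=5 → F
K(10): 10+1=11 → L
N(13): 13+1=14 → O
Z(25): 25+1=26≡0 → A
D(3): 3+1=4 → E
D(3): 3+1=4 → E

XGOCFLOAEE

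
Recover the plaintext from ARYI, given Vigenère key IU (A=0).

Repeat the key across the ciphertext: IUIU
A(0)−I(8): -8≡18 → S
R(17)−U(20): -3≡23 → X
Y(24)−I(8): 16 → Q
I(8)−U(20): -12≡14 → O

SXQO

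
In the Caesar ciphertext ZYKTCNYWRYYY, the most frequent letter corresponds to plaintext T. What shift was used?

The most frequent ciphertext letter is Y (appears 5 times).
Y is position 24; T is position 19.
Shift = 5.

5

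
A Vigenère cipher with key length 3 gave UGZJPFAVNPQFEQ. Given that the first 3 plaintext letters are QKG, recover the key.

Subtract each crib letter from the matching ciphertext letter (mod 26):
U(20)−Q(16)=4 → E
G(6)−K(10)=-4≡22 → W
Z(25)−G(6)=19 → T

EWT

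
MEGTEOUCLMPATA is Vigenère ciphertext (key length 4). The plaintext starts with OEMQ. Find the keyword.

Subtract each crib letter from the matching ciphertext letter (mod 26):
M(12)−O(14)=-2≡24 → Y
E(4)−E(4)=0 → A
G(6)−M(12)=-6≡20 → U
T(19)−Q(16)=3 → D

YAUD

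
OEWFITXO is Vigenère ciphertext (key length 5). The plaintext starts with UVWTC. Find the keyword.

UJAMG

Subtract each crib letter from the matching ciphertext letter (mod 26):
O(14)−U(20)=-6≡20 → U
E(4)−V(21)=-17≡9 → J
W(22)−W(22)=0 → A
F(5)−T(19)=-14≡12 → M
I(8)−C(2)=6 → G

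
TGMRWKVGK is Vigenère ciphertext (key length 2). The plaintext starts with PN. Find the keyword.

Subtract each crib letter from the matching ciphertext letter (mod 26):
T(19)−P(15)=4 → E
G(6)−N(13)=-7≡19 → T

ET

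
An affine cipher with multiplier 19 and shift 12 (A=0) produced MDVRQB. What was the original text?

The inverse of 19 mod 26 is 11, since 19·11=209≡1. Apply D(y)=11·(y−12) mod 26:
M(12): 11·(12−12)=0 → A
D(3): 11·(3−12)=-99≡5 → F
V(21): 11·(21−12)=99≡21 → V
R(17): 11·(17−12)=55≡3 → D
Q(16): 11·(16−12)=44≡18 → S
B(1): 11·(1−12)=-121≡9 → J

AFVDSJ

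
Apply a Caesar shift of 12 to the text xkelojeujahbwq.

jwqxavqgvmtnic

x(23): 23+12=35≡9 → j
k(10): 10+12=22 → w
e(4): 4+12=16 → q
l(11): 11+12=23 → x
o(14): 14+12=26≡0 → a
j(9): 9+12=21 → v
e(4): 4+12=16 → q
u(20): 20+12=32≡6 → g
j(9): 9+12=21 → v
a(0): 0+12=12 → m
h(7): 7+12=19 → t
b(1): 1+12=13 → n
w(22): 22+12=34≡8 → i
q(16): 16+12=28≡2 → c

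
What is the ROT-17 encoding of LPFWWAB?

L(11): 11+17=28≡2 → C
P(15): 15+17=32≡6 → G
F(5): 5+17=22 → W
W(22): 22+17=39≡13 → N
W(22): 22+17=39≡13 → N
A(0): 0+17=17 → R
B(1): 1+17=18 → S

CGWNNRS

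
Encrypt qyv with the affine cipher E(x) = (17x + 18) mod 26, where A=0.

q(16): 17·16+18=290≡4 → e
y(24): 17·24+18=426≡10 → k
v(21): 17·21+18=375≡11 → l

ekl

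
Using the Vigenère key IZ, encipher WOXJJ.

ENFIR

Repeat the key across the message: IZIZI
W(22)+I(8): 30≡4 → E
O(14)+Z(25): 39≡13 → N
X(23)+I(8): 31≡5 → F
J(9)+Z(25): 34≡8 → I
J(9)+I(8): 17 → R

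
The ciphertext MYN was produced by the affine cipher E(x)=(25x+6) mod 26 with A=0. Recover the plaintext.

UIT

The inverse of 25 mod 26 is 25, since 25·25=625≡1. Apply D(y)=25·(y−6) mod 26:
M(12): 25·(12−6)=150≡20 → U
Y(24): 25·(24−6)=450≡8 → I
N(13): 25·(13−6)=175≡19 → T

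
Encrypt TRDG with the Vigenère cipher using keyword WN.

PEZT

Repeat the key across the message: WNWN
T(19)+W(22): 41≡15 → P
R(17)+N(13): 30≡4 → E
D(3)+W(22): 25 → Z
G(6)+N(13): 19 → T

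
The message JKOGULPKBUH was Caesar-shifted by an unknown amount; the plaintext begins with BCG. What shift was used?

From the crib: J(9)−B(1)=8, so the shift is 8.

8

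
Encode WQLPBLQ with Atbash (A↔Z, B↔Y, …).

DJOKYOJ

W(22) → D(3)
Q(16) → J(9)
L(11) → O(14)
P(15) → K(10)
B(1) → Y(24)
L(11) → O(14)
Q(16) → J(9)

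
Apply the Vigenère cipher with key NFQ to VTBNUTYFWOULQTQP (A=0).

IYRAZJLKMBZBDYGC

Repeat the key across the message: NFQNFQNFQNFQNFQN
V(21)+N(13): 34≡8 → I
T(19)+F(5): 24 → Y
B(1)+Q(16): 17 → R
N(13)+N(13): 26≡0 → A
U(20)+F(5): 25 → Z
T(19)+Q(16): 35≡9 → J
Y(24)+N(13): 37≡11 → L
F(5)+F(5): 10 → K
W(22)+Q(16): 38≡12 → M
O(14)+N(13): 27≡1 → B
U(20)+F(5): 25 → Z
L(11)+Q(16): 27≡1 → B
Q(16)+N(13): 29≡3 → D
T(19)+F(5): 24 → Y
Q(16)+Q(16): 32≡6 → G
P(15)+N(13): 28≡2 → C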